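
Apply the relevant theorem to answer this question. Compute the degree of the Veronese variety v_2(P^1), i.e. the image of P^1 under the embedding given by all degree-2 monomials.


The Veronese variety v_2(P^1) has degree d^r.
d^r = 2^1 = 2

2


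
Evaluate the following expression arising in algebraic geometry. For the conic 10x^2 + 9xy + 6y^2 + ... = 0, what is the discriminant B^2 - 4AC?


The discriminant of a conic Ax^2 + Bxy + Cy^2 + ... = 0 is B^2 - 4AC.
B^2 = 9^2 = 81
4AC = 4*10*6 = 240
Discriminant = 81 - 240 = -159

-159


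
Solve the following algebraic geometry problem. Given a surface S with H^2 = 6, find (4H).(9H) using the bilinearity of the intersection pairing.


Using bilinearity of the intersection pairing on a surface S:
(aH).(bH) = ab * (H.H)
We have H^2 = 6.
D.E = (4H).(9H) = 4*9*6
= 36*6
= 216

216


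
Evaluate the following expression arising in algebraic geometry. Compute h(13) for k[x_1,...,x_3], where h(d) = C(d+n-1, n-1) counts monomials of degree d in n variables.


The Hilbert function for the polynomial ring in 3 variables is:
h(d) = C(d+n-1, n-1)
h(13) = C(13+3-1, 3-1) = C(15, 2)
= 15! / (2! * 13!)
= 105

105


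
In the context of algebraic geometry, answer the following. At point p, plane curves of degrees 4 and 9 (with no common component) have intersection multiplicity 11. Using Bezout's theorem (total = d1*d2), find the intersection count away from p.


By Bezout's theorem, the total intersection number is d1 * d2.
Total = 4 * 9 = 36
Intersection multiplicity at p = 11
Remaining intersections = 36 - 11 = 25

25


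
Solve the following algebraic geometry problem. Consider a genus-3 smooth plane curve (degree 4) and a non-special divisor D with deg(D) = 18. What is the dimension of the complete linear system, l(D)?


First, compute the genus of a smooth plane curve of degree 4:
g = (d-1)(d-2)/2 = (4-1)(4-2)/2 = 3
For a non-special divisor D (i.e., h^1(D) = 0), Riemann-Roch gives:
l(D) = deg(D) - g + 1
Since deg(D) = 18 >= 2g - 1 = 5, D is non-special.
l(D) = 18 - 3 + 1 = 16

16


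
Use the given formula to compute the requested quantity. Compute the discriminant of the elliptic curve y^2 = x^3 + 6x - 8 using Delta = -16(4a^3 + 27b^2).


Compute each component:
4a^3 = 4*6^3 = 4*216 = 864
27b^2 = 27*(-8)^2 = 27*64 = 1728
4a^3 + 27b^2 = 864 + 1728 = 2592
Delta = -16*2592 = -41472

-41472


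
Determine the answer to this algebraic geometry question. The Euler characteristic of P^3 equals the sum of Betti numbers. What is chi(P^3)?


The complex projective space P^3 has one cell in each even real dimension 0, 2, ..., 6.
The cohomology groups are H^{2k}(P^3) = Z for k = 0,...,3, and 0 otherwise.
Euler characteristic = sum of Betti numbers = 1 per even-dimensional cohomology group.
chi(P^3) = 3 + 1 = 4

4


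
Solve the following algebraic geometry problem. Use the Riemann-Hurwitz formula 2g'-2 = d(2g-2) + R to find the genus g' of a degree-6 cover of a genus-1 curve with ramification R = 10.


Riemann-Hurwitz formula: 2g' - 2 = d(2g - 2) + R
Given: d = 6, g = 1, R = 10
2g' - 2 = 6*(2*1 - 2) + 10
2g' - 2 = 6*0 + 10
2g' - 2 = 0 + 10 = 10
2g' = 12
g' = 6

6


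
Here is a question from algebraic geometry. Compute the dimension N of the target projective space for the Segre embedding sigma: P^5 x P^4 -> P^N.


The Segre embedding maps P^m x P^n into P^N via
all products of coordinates from each factor.
N = (m+1)(n+1) - 1
N = (5+1)(4+1) - 1
N = 6*5 - 1
N = 30 - 1 = 29

29


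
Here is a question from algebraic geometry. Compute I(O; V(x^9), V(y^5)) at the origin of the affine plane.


The intersection multiplicity of V(x^a) and V(y^b) at the origin is:
I(O; V(x^9), V(y^5)) = dim_k(k[x,y]/(x^9, y^5))
A basis for k[x,y]/(x^9, y^5) is the set of monomials x^i * y^j
where 0 <= i < 9 and 0 <= j < 5.
The number of such monomials is 9 * 5 = 45

45


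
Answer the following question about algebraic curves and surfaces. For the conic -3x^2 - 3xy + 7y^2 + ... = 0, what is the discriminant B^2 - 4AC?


The discriminant of a conic Ax^2 + Bxy + Cy^2 + ... = 0 is B^2 - 4AC.
B^2 = (-3)^2 = 9
4AC = 4*(-3)*7 = -84
Discriminant = 9 + 84 = 93

93


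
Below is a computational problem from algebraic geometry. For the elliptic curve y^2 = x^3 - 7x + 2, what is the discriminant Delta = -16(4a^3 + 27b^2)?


Compute each component:
4a^3 = 4*(-7)^3 = 4*(-343) = -1372
27b^2 = 27*2^2 = 27*4 = 108
4a^3 + 27b^2 = -1372 + 108 = -1264
Delta = -16*(-1264) = 20224

20224


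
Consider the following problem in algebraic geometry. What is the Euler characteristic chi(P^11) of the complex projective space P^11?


The complex projective space P^11 has one cell in each even real dimension 0, 2, ..., 22.
The cohomology groups are H^{2k}(P^11) = Z for k = 0,...,11, and 0 otherwise.
Euler characteristic = sum of Betti numbers = 1 per even-dimensional cohomology group.
chi(P^11) = 11 + 1 = 12

12


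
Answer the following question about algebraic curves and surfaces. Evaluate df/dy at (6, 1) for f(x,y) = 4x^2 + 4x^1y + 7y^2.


df/dy = 4*x^1 + 2*7*y^1
At (6,1): 4*6^1 + 2*7*1^1
= 24 + 14
= 38

38


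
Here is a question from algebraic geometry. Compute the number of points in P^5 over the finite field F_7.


P^5(F_7) has (q^(n+1) - 1)/(q - 1) points.
= 7^5 + 7^4 + 7^3 + 7^2 + 7^1 + 7^0
= 16807 + 2401 + 343 + 49 + 7 + 1
= 19608

19608


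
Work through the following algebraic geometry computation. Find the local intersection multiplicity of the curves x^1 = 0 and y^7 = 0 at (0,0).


The intersection multiplicity of V(x^a) and V(y^b) at the origin is:
I(O; V(x^1), V(y^7)) = dim_k(k[x,y]/(x^1, y^7))
A basis for k[x,y]/(x^1, y^7) is the set of monomials x^i * y^j
where 0 <= i < 1 and 0 <= j < 7.
The number of such monomials is 1 * 7 = 7

7


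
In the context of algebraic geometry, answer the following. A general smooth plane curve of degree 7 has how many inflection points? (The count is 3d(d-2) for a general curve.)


For a general smooth plane curve C of degree d, the inflection points are
the intersection of C with its Hessian curve, which has degree 3(d-2).
By Bezout, the total intersection number is d * 3(d-2) = 7 * 15 = 105.
For a general curve every flex is ordinary, so each contributes
multiplicity 1 to C·Hess(C), and the number of distinct inflection
points is 3d(d-2).
Inflection points = 3*7*(7-2) = 3*7*5 = 105

105


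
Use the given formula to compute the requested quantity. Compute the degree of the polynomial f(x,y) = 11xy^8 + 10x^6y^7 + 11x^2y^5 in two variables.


Examine each term for its total degree (sum of exponents).
  Term '11xy^8' has total degree 1+8 = 9.
  Term '10x^6y^7' has total degree 6+7 = 13.
  Term '11x^2y^5' has total degree 2+5 = 7.
The maximum total degree among all terms is 13.

13


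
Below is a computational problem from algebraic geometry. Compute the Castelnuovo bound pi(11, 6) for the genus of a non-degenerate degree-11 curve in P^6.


Castelnuovo's bound: write d - 1 = m(r-1) + epsilon with 0 <= epsilon < r-1.
d - 1 = 11 - 1 = 10
r - 1 = 6 - 1 = 5
10 = 2*5 + 0, so m = 2, epsilon = 0
pi(d, r) = m(m-1)(r-1)/2 + m*epsilon
= 2*1*5/2 + 2*0
= 10/2 + 0
= 5 + 0 = 5

5


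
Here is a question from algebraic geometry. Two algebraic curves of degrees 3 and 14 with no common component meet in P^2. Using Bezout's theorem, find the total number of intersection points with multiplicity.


Bezout's theorem states the intersection count equals the product of degrees.
Intersection count = 3 * 14 = 42

42


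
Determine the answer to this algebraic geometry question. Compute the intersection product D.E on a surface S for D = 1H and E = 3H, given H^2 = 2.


Using bilinearity of the intersection pairing on a surface S:
(aH).(bH) = ab * (H.H)
We have H^2 = 2.
D.E = (1H).(3H) = 1*3*2
= 3*2
= 6

6


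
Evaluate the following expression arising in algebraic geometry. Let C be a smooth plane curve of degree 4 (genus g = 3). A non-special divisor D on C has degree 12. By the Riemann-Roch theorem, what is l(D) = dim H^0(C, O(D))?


First, compute the genus of a smooth plane curve of degree 4:
g = (d-1)(d-2)/2 = (4-1)(4-2)/2 = 3
For a non-special divisor D (i.e., h^1(D) = 0), Riemann-Roch gives:
l(D) = deg(D) - g + 1
Since deg(D) = 12 >= 2g - 1 = 5, D is non-special.
l(D) = 12 - 3 + 1 = 10

10


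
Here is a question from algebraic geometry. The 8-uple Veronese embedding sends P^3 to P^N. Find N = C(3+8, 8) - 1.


The Veronese embedding v_d: P^n -> P^N maps each point to all
degree-d monomials in n+1 homogeneous coordinates.
N = C(n+d, d) - 1
N = C(3+8, 8) - 1
N = C(11, 8) - 1
C(11, 8) = 165
N = 165 - 1 = 164

164


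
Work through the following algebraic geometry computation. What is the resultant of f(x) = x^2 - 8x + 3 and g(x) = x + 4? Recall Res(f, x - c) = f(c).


For Res(f, x - c), we evaluate f at x = c.
f(-4) = (-4)^2 - 8*(-4) + 3
= 16 + 32 + 3
= 48 + 3 = 51
Res(f, g) = 51

51


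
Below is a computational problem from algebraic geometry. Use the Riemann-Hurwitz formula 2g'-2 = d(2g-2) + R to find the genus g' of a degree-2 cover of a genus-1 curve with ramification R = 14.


Riemann-Hurwitz formula: 2g' - 2 = d(2g - 2) + R
Given: d = 2, g = 1, R = 14
2g' - 2 = 2*(2*1 - 2) + 14
2g' - 2 = 2*0 + 14
2g' - 2 = 0 + 14 = 14
2g' = 16
g' = 8

8


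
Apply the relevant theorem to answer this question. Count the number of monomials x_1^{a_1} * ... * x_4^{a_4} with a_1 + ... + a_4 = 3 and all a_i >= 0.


The number of degree-3 monomials in 4 variables is C(d+n-1, n-1).
= C(3+4-1, 4-1) = C(6, 3)
= 20

20


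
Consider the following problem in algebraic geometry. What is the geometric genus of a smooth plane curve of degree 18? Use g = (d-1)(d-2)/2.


Using the genus formula for smooth plane curves:
g = (d-1)(d-2)/2
g = (18-1)(18-2)/2
g = 17*16/2
g = 272/2 = 136

136


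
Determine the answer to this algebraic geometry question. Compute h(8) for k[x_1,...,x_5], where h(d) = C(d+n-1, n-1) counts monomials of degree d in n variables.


The Hilbert function for the polynomial ring in 5 variables is:
h(d) = C(d+n-1, n-1)
h(8) = C(8+5-1, 5-1) = C(12, 4)
= 12! / (4! * 8!)
= 495

495


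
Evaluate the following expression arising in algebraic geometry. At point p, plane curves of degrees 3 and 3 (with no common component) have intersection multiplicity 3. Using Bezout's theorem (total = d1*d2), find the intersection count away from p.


By Bezout's theorem, the total intersection number is d1 * d2.
Total = 3 * 3 = 9
Intersection multiplicity at p = 3
Remaining intersections = 9 - 3 = 6

6


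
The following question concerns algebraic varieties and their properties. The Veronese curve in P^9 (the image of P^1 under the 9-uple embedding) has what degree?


The rational normal curve in P^9 is the image of P^1 under the 9-uple Veronese.
A general hyperplane in P^9 pulls back to a degree-9 form on P^1, which has 9 zeros,
so the curve meets a general hyperplane in 9 points. Degree = 9.

9


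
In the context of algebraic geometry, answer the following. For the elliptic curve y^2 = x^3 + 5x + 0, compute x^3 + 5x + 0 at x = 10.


Compute x^3 + 5x + 0 at x = 10:
x^3 = 10^3 = 1000
5*x = 5*10 = 50
Sum: 1000 + 50 + 0 = 1050

1050


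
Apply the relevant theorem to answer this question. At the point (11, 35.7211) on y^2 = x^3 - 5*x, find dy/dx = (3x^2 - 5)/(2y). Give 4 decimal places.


Using implicit differentiation of y^2 = x^3 - 5*x:
2y * dy/dx = 3x^2 - 5
dy/dx = (3x^2 - 5)/(2y)
Numerator: 3*11^2 - 5 = 358
Denominator: 2*35.7211 = 71.4422
dy/dx = 358/71.4422 = 5.0110

5.0110


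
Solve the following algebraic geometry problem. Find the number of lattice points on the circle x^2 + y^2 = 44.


Systematically check integer values of x where x^2 <= 44.
For each valid x, check if 44 - x^2 is a perfect square.
Total integer solutions found: 0

0


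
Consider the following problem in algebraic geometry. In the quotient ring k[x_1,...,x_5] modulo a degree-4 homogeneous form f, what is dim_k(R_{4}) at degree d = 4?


For R = k[x_1,...,x_n]/(f) with f homogeneous of degree e:
The Hilbert series is (1 - t^e)/(1 - t)^n.
So h(d) = C(d+n-1, n-1) - C(d-e+n-1, n-1) for d >= e.
With n=5, e=4, d=4:
C(4+5-1, 5-1) = C(8, 4) = 70
C(4-4+5-1, 5-1) = C(4, 4) = 1
h(4) = 70 - 1 = 69

69


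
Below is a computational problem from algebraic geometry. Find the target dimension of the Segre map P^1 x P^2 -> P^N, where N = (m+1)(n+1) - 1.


The Segre embedding maps P^m x P^n into P^N via
all products of coordinates from each factor.
N = (m+1)(n+1) - 1
N = (1+1)(2+1) - 1
N = 2*3 - 1
N = 6 - 1 = 5

5


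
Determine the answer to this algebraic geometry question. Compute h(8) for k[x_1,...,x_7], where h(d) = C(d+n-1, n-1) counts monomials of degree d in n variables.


The Hilbert function for the polynomial ring in 7 variables is:
h(d) = C(d+n-1, n-1)
h(8) = C(8+7-1, 7-1) = C(14, 6)
= 14! / (6! * 8!)
= 3003

3003


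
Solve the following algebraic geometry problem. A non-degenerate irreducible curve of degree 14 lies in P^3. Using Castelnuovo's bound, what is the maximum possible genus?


Castelnuovo's bound: write d - 1 = m(r-1) + epsilon with 0 <= epsilon < r-1.
d - 1 = 14 - 1 = 13
r - 1 = 3 - 1 = 2
13 = 6*2 + 1, so m = 6, epsilon = 1
pi(d, r) = m(m-1)(r-1)/2 + m*epsilon
= 6*5*2/2 + 6*1
= 60/2 + 6
= 30 + 6 = 36

36


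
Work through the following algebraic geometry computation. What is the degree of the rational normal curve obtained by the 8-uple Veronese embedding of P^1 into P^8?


The rational normal curve in P^8 is the image of P^1 under the 8-uple Veronese.
A general hyperplane in P^8 pulls back to a degree-8 form on P^1, which has 8 zeros,
so the curve meets a general hyperplane in 8 points. Degree = 8.

8


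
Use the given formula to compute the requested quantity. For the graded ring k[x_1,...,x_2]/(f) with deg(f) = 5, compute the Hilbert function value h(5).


For R = k[x_1,...,x_n]/(f) with f homogeneous of degree e:
The Hilbert series is (1 - t^e)/(1 - t)^n.
So h(d) = C(d+n-1, n-1) - C(d-e+n-1, n-1) for d >= e.
With n=2, e=5, d=5:
C(5+2-1, 2-1) = C(6, 1) = 6
C(5-5+2-1, 2-1) = C(1, 1) = 1
h(5) = 6 - 1 = 5

5


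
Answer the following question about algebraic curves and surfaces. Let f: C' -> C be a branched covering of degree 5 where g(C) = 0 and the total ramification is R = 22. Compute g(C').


Riemann-Hurwitz formula: 2g' - 2 = d(2g - 2) + R
Given: d = 5, g = 0, R = 22
2g' - 2 = 5*(2*0 - 2) + 22
2g' - 2 = 5*(-2) + 22
2g' - 2 = -10 + 22 = 12
2g' = 14
g' = 7

7


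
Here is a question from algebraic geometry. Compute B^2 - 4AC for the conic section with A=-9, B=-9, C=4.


The discriminant of a conic Ax^2 + Bxy + Cy^2 + ... = 0 is B^2 - 4AC.
B^2 = (-9)^2 = 81
4AC = 4*(-9)*4 = -144
Discriminant = 81 + 144 = 225

225


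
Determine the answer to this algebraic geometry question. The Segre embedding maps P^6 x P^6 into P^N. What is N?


The Segre embedding maps P^m x P^n into P^N via
all products of coordinates from each factor.
N = (m+1)(n+1) - 1
N = (6+1)(6+1) - 1
N = 7*7 - 1
N = 49 - 1 = 48

48


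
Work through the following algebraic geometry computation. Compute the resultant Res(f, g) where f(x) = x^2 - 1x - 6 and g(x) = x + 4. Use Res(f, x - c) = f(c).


For Res(f, x - c), we evaluate f at x = c.
f(-4) = (-4)^2 - 1*(-4) - 6
= 16 + 4 - 6
= 20 - 6 = 14
Res(f, g) = 14

14


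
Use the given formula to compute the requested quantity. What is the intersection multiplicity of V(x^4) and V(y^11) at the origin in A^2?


The intersection multiplicity of V(x^a) and V(y^b) at the origin is:
I(O; V(x^4), V(y^11)) = dim_k(k[x,y]/(x^4, y^11))
A basis for k[x,y]/(x^4, y^11) is the set of monomials x^i * y^j
where 0 <= i < 4 and 0 <= j < 11.
The number of such monomials is 4 * 11 = 44

44


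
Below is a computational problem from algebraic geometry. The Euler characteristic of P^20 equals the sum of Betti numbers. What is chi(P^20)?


The complex projective space P^20 has one cell in each even real dimension 0, 2, ..., 40.
The cohomology groups are H^{2k}(P^20) = Z for k = 0,...,20, and 0 otherwise.
Euler characteristic = sum of Betti numbers = 1 per even-dimensional cohomology group.
chi(P^20) = 20 + 1 = 21

21


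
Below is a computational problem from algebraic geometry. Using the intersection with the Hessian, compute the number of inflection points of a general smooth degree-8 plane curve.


For a general smooth plane curve C of degree d, the inflection points are
the intersection of C with its Hessian curve, which has degree 3(d-2).
By Bezout, the total intersection number is d * 3(d-2) = 8 * 18 = 144.
For a general curve every flex is ordinary, so each contributes
multiplicity 1 to C·Hess(C), and the number of distinct inflection
points is 3d(d-2).
Inflection points = 3*8*(8-2) = 3*8*6 = 144

144


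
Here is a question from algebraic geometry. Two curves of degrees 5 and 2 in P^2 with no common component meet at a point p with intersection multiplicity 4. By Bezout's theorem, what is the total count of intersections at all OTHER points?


By Bezout's theorem, the total intersection number is d1 * d2.
Total = 5 * 2 = 10
Intersection multiplicity at p = 4
Remaining intersections = 10 - 4 = 6

6


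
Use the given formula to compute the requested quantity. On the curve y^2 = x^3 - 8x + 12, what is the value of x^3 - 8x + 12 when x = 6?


Compute x^3 - 8x + 12 at x = 6:
x^3 = 6^3 = 216
(-8)*x = (-8)*6 = -48
Sum: 216 - 48 + 12 = 180

180


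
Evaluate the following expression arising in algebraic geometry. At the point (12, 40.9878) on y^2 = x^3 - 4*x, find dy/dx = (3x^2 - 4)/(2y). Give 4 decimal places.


Using implicit differentiation of y^2 = x^3 - 4*x:
2y * dy/dx = 3x^2 - 4
dy/dx = (3x^2 - 4)/(2y)
Numerator: 3*12^2 - 4 = 428
Denominator: 2*40.9878 = 81.9756
dy/dx = 428/81.9756 = 5.2211

5.2211


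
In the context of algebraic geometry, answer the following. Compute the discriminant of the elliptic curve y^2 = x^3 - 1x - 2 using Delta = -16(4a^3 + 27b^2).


Compute each component:
4a^3 = 4*(-1)^3 = 4*(-1) = -4
27b^2 = 27*(-2)^2 = 27*4 = 108
4a^3 + 27b^2 = -4 + 108 = 104
Delta = -16*104 = -1664

-1664


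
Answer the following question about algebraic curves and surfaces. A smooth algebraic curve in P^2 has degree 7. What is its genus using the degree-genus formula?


Using the genus formula for smooth plane curves:
g = (d-1)(d-2)/2
g = (7-1)(7-2)/2
g = 6*5/2
g = 30/2 = 15

15


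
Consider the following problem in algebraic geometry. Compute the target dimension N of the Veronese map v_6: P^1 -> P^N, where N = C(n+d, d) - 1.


The Veronese embedding v_d: P^n -> P^N maps each point to all
degree-d monomials in n+1 homogeneous coordinates.
N = C(n+d, d) - 1
N = C(1+6, 6) - 1
N = C(7, 6) - 1
C(7, 6) = 7
N = 7 - 1 = 6

6


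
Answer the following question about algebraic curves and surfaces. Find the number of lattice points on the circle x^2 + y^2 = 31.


Systematically check integer values of x where x^2 <= 31.
For each valid x, check if 31 - x^2 is a perfect square.
Total integer solutions found: 0

0


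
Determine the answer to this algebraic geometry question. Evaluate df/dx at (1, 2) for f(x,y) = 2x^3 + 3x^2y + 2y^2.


df/dx = 3*2*x^2 + 2*3*x^1*y
At (1,2): 3*2*1^2 + 2*3*1^1*2
= 6 + 12
= 18

18


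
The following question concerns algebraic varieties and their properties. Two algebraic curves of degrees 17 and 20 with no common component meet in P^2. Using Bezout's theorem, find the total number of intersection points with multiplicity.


Bezout's theorem states the intersection count equals the product of degrees.
Intersection count = 17 * 20 = 340

340


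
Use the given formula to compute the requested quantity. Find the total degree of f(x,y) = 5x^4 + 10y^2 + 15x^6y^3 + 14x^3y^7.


Examine each term for its total degree (sum of exponents).
  Term '5x^4' has total degree 4+0 = 4.
  Term '10y^2' has total degree 0+2 = 2.
  Term '15x^6y^3' has total degree 6+3 = 9.
  Term '14x^3y^7' has total degree 3+7 = 10.
The maximum total degree among all terms is 10.

10


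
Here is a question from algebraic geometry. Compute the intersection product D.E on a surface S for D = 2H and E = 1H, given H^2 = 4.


Using bilinearity of the intersection pairing on a surface S:
(aH).(bH) = ab * (H.H)
We have H^2 = 4.
D.E = (2H).(1H) = 2*1*4
= 2*4
= 8

8


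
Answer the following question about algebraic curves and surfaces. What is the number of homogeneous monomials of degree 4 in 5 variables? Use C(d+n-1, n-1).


The number of degree-4 monomials in 5 variables is C(d+n-1, n-1).
= C(4+5-1, 5-1) = C(8, 4)
= 70

70


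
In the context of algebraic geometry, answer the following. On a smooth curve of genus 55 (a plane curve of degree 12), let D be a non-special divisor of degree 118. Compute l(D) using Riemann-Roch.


First, compute the genus of a smooth plane curve of degree 12:
g = (d-1)(d-2)/2 = (12-1)(12-2)/2 = 55
For a non-special divisor D (i.e., h^1(D) = 0), Riemann-Roch gives:
l(D) = deg(D) - g + 1
Since deg(D) = 118 >= 2g - 1 = 109, D is non-special.
l(D) = 118 - 55 + 1 = 64

64


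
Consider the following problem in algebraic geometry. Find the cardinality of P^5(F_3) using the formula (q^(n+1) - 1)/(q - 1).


P^5(F_3) has (q^(n+1) - 1)/(q - 1) points.
= 3^5 + 3^4 + 3^3 + 3^2 + 3^1 + 3^0
= 243 + 81 + 27 + 9 + 3 + 1
= 364

364


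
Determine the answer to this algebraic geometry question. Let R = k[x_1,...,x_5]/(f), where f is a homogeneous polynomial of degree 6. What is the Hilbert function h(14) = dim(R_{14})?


For R = k[x_1,...,x_n]/(f) with f homogeneous of degree e:
The Hilbert series is (1 - t^e)/(1 - t)^n.
So h(d) = C(d+n-1, n-1) - C(d-e+n-1, n-1) for d >= e.
With n=5, e=6, d=14:
C(14+5-1, 5-1) = C(18, 4) = 3060
C(14-6+5-1, 5-1) = C(12, 4) = 495
h(14) = 3060 - 495 = 2565

2565


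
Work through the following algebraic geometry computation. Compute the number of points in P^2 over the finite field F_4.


P^2(F_4) has (q^(n+1) - 1)/(q - 1) points.
= 4^2 + 4^1 + 4^0
= 16 + 4 + 1
= 21

21


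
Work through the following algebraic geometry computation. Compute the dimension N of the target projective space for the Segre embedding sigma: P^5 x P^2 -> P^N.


The Segre embedding maps P^m x P^n into P^N via
all products of coordinates from each factor.
N = (m+1)(n+1) - 1
N = (5+1)(2+1) - 1
N = 6*3 - 1
N = 18 - 1 = 17

17


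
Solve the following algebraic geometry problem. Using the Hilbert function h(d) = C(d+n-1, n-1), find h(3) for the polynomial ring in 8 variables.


The Hilbert function for the polynomial ring in 8 variables is:
h(d) = C(d+n-1, n-1)
h(3) = C(3+8-1, 8-1) = C(10, 7)
= 10! / (7! * 3!)
= 120

120


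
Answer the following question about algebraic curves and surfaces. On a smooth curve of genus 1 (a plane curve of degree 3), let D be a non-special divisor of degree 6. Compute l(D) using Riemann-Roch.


First, compute the genus of a smooth plane curve of degree 3:
g = (d-1)(d-2)/2 = (3-1)(3-2)/2 = 1
For a non-special divisor D (i.e., h^1(D) = 0), Riemann-Roch gives:
l(D) = deg(D) - g + 1
Since deg(D) = 6 >= 2g - 1 = 1, D is non-special.
l(D) = 6 - 1 + 1 = 6

6


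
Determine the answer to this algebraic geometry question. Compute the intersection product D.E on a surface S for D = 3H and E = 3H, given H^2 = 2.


Using bilinearity of the intersection pairing on a surface S:
(aH).(bH) = ab * (H.H)
We have H^2 = 2.
D.E = (3H).(3H) = 3*3*2
= 9*2
= 18

18


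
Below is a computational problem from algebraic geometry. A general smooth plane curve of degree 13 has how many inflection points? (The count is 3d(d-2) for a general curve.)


For a general smooth plane curve C of degree d, the inflection points are
the intersection of C with its Hessian curve, which has degree 3(d-2).
By Bezout, the total intersection number is d * 3(d-2) = 13 * 33 = 429.
For a general curve every flex is ordinary, so each contributes
multiplicity 1 to C·Hess(C), and the number of distinct inflection
points is 3d(d-2).
Inflection points = 3*13*(13-2) = 3*13*11 = 429

429


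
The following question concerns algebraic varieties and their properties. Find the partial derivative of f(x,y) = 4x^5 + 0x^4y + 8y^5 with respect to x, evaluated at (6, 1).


df/dx = 5*4*x^4 + 4*0*x^3*y
At (6,1): 5*4*6^4 + 4*0*6^3*1
= 25920 + 0
= 25920

25920


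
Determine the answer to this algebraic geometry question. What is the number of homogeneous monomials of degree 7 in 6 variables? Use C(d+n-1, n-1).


The number of degree-7 monomials in 6 variables is C(d+n-1, n-1).
= C(7+6-1, 6-1) = C(12, 5)
= 792

792


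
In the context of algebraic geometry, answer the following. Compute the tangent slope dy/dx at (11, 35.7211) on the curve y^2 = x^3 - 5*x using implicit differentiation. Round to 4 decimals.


Using implicit differentiation of y^2 = x^3 - 5*x:
2y * dy/dx = 3x^2 - 5
dy/dx = (3x^2 - 5)/(2y)
Numerator: 3*11^2 - 5 = 358
Denominator: 2*35.7211 = 71.4422
dy/dx = 358/71.4422 = 5.0110

5.0110


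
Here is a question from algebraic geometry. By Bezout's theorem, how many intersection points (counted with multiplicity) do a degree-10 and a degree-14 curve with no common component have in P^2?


Bezout's theorem states the intersection count equals the product of degrees.
Intersection count = 10 * 14 = 140

140


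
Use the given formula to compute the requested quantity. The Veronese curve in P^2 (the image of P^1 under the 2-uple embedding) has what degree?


The rational normal curve in P^2 is the image of P^1 under the 2-uple Veronese.
A general hyperplane in P^2 pulls back to a degree-2 form on P^1, which has 2 zeros,
so the curve meets a general hyperplane in 2 points. Degree = 2.

2


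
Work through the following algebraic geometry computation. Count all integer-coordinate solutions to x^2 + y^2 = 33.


Systematically check integer values of x where x^2 <= 33.
For each valid x, check if 33 - x^2 is a perfect square.
Total integer solutions found: 0

0


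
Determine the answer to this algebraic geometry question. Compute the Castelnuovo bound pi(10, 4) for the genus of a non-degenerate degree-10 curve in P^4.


Castelnuovo's bound: write d - 1 = m(r-1) + epsilon with 0 <= epsilon < r-1.
d - 1 = 10 - 1 = 9
r - 1 = 4 - 1 = 3
9 = 3*3 + 0, so m = 3, epsilon = 0
pi(d, r) = m(m-1)(r-1)/2 + m*epsilon
= 3*2*3/2 + 3*0
= 18/2 + 0
= 9 + 0 = 9

9


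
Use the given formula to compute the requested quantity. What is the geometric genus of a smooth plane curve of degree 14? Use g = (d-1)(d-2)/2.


Using the genus formula for smooth plane curves:
g = (d-1)(d-2)/2
g = (14-1)(14-2)/2
g = 13*12/2
g = 156/2 = 78

78


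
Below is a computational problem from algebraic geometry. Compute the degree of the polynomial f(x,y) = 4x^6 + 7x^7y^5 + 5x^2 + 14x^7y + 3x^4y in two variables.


Examine each term for its total degree (sum of exponents).
  Term '4x^6' has total degree 6+0 = 6.
  Term '7x^7y^5' has total degree 7+5 = 12.
  Term '5x^2' has total degree 2+0 = 2.
  Term '14x^7y' has total degree 7+1 = 8.
  Term '3x^4y' has total degree 4+1 = 5.
The maximum total degree among all terms is 12.

12


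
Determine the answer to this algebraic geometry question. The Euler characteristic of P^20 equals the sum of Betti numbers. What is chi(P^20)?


The complex projective space P^20 has one cell in each even real dimension 0, 2, ..., 40.
The cohomology groups are H^{2k}(P^20) = Z for k = 0,...,20, and 0 otherwise.
Euler characteristic = sum of Betti numbers = 1 per even-dimensional cohomology group.
chi(P^20) = 20 + 1 = 21

21


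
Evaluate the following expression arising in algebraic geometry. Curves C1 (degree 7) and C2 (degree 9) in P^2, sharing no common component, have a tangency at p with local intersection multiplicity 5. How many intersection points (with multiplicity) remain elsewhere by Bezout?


By Bezout's theorem, the total intersection number is d1 * d2.
Total = 7 * 9 = 63
Intersection multiplicity at p = 5
Remaining intersections = 63 - 5 = 58

58


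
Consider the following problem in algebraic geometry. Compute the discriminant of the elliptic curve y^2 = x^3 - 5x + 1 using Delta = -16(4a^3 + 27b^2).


Compute each component:
4a^3 = 4*(-5)^3 = 4*(-125) = -500
27b^2 = 27*1^2 = 27*1 = 27
4a^3 + 27b^2 = -500 + 27 = -473
Delta = -16*(-473) = 7568

7568


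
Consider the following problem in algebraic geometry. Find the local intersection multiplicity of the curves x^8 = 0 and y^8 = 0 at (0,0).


The intersection multiplicity of V(x^a) and V(y^b) at the origin is:
I(O; V(x^8), V(y^8)) = dim_k(k[x,y]/(x^8, y^8))
A basis for k[x,y]/(x^8, y^8) is the set of monomials x^i * y^j
where 0 <= i < 8 and 0 <= j < 8.
The number of such monomials is 8 * 8 = 64

64


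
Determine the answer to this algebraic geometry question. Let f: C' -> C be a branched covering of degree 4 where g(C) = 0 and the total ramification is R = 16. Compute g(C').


Riemann-Hurwitz formula: 2g' - 2 = d(2g - 2) + R
Given: d = 4, g = 0, R = 16
2g' - 2 = 4*(2*0 - 2) + 16
2g' - 2 = 4*(-2) + 16
2g' - 2 = -8 + 16 = 8
2g' = 10
g' = 5

5


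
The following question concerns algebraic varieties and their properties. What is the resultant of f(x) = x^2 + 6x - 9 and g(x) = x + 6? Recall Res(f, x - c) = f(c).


For Res(f, x - c), we evaluate f at x = c.
f(-6) = (-6)^2 + 6*(-6) - 9
= 36 - 36 - 9
= 0 - 9 = -9
Res(f, g) = -9

-9


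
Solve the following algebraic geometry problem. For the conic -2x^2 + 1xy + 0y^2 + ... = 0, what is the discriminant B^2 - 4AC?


The discriminant of a conic Ax^2 + Bxy + Cy^2 + ... = 0 is B^2 - 4AC.
B^2 = 1^2 = 1
4AC = 4*(-2)*0 = 0
Discriminant = 1 + 0 = 1

1


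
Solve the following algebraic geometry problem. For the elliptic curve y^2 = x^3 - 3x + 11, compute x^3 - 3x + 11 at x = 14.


Compute x^3 - 3x + 11 at x = 14:
x^3 = 14^3 = 2744
(-3)*x = (-3)*14 = -42
Sum: 2744 - 42 + 11 = 2713

2713


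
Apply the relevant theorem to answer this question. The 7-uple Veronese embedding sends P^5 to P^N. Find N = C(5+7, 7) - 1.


The Veronese embedding v_d: P^n -> P^N maps each point to all
degree-d monomials in n+1 homogeneous coordinates.
N = C(n+d, d) - 1
N = C(5+7, 7) - 1
N = C(12, 7) - 1
C(12, 7) = 792
N = 792 - 1 = 791

791


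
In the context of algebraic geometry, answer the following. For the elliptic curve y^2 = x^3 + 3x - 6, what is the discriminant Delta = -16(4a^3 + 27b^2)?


Compute each component:
4a^3 = 4*3^3 = 4*27 = 108
27b^2 = 27*(-6)^2 = 27*36 = 972
4a^3 + 27b^2 = 108 + 972 = 1080
Delta = -16*1080 = -17280

-17280


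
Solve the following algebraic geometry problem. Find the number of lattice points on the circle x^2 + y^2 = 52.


Systematically check integer values of x where x^2 <= 52.
For each valid x, check if 52 - x^2 is a perfect square.
x=4: 52 - 16 = 36, sqrt = 6 (valid)
x=6: 52 - 36 = 16, sqrt = 4 (valid)
Total integer solutions found: 8

8


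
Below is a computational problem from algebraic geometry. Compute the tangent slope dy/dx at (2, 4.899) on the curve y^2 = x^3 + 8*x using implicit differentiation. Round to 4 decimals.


Using implicit differentiation of y^2 = x^3 + 8*x:
2y * dy/dx = 3x^2 + 8
dy/dx = (3x^2 + 8)/(2y)
Numerator: 3*2^2 + 8 = 20
Denominator: 2*4.899 = 9.798
dy/dx = 20/9.798 = 2.0412

2.0412


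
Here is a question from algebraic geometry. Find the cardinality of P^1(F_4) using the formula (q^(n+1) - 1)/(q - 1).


P^1(F_4) has (q^(n+1) - 1)/(q - 1) points.
= 4^1 + 4^0
= 4 + 1
= 5

5


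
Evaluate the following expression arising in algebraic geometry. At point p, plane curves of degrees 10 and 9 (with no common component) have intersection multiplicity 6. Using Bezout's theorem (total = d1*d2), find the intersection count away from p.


By Bezout's theorem, the total intersection number is d1 * d2.
Total = 10 * 9 = 90
Intersection multiplicity at p = 6
Remaining intersections = 90 - 6 = 84

84


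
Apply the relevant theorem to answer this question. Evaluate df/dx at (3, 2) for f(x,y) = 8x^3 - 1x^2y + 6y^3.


df/dx = 3*8*x^2 + 2*(-1)*x^1*y
At (3,2): 3*8*3^2 + 2*(-1)*3^1*2
= 216 - 12
= 204

204


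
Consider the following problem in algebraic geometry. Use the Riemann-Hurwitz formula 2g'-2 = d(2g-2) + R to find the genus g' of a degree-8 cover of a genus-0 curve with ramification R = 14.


Riemann-Hurwitz formula: 2g' - 2 = d(2g - 2) + R
Given: d = 8, g = 0, R = 14
2g' - 2 = 8*(2*0 - 2) + 14
2g' - 2 = 8*(-2) + 14
2g' - 2 = -16 + 14 = -2
2g' = 0
g' = 0

0


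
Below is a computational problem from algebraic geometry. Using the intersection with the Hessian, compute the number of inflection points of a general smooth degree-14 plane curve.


For a general smooth plane curve C of degree d, the inflection points are
the intersection of C with its Hessian curve, which has degree 3(d-2).
By Bezout, the total intersection number is d * 3(d-2) = 14 * 36 = 504.
For a general curve every flex is ordinary, so each contributes
multiplicity 1 to C·Hess(C), and the number of distinct inflection
points is 3d(d-2).
Inflection points = 3*14*(14-2) = 3*14*12 = 504

504


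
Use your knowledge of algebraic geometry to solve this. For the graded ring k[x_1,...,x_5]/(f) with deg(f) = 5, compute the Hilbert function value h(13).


For R = k[x_1,...,x_n]/(f) with f homogeneous of degree e:
The Hilbert series is (1 - t^e)/(1 - t)^n.
So h(d) = C(d+n-1, n-1) - C(d-e+n-1, n-1) for d >= e.
With n=5, e=5, d=13:
C(13+5-1, 5-1) = C(17, 4) = 2380
C(13-5+5-1, 5-1) = C(12, 4) = 495
h(13) = 2380 - 495 = 1885

1885


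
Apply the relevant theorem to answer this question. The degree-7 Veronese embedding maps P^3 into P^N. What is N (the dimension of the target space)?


The Veronese embedding v_d: P^n -> P^N maps each point to all
degree-d monomials in n+1 homogeneous coordinates.
N = C(n+d, d) - 1
N = C(3+7, 7) - 1
N = C(10, 7) - 1
C(10, 7) = 120
N = 120 - 1 = 119

119


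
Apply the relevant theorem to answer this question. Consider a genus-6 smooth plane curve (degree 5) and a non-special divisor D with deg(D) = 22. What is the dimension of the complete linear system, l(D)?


First, compute the genus of a smooth plane curve of degree 5:
g = (d-1)(d-2)/2 = (5-1)(5-2)/2 = 6
For a non-special divisor D (i.e., h^1(D) = 0), Riemann-Roch gives:
l(D) = deg(D) - g + 1
Since deg(D) = 22 >= 2g - 1 = 11, D is non-special.
l(D) = 22 - 6 + 1 = 17

17


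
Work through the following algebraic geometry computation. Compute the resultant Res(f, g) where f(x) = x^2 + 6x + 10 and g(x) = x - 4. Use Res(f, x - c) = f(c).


For Res(f, x - c), we evaluate f at x = c.
f(4) = 4^2 + 6*4 + 10
= 16 + 24 + 10
= 40 + 10 = 50
Res(f, g) = 50

50


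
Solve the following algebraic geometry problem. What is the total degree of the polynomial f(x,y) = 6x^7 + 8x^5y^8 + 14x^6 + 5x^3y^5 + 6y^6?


Examine each term for its total degree (sum of exponents).
  Term '6x^7' has total degree 7+0 = 7.
  Term '8x^5y^8' has total degree 5+8 = 13.
  Term '14x^6' has total degree 6+0 = 6.
  Term '5x^3y^5' has total degree 3+5 = 8.
  Term '6y^6' has total degree 0+6 = 6.
The maximum total degree among all terms is 13.

13


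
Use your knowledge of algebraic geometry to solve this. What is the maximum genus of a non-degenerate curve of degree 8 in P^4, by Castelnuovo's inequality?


Castelnuovo's bound: write d - 1 = m(r-1) + epsilon with 0 <= epsilon < r-1.
d - 1 = 8 - 1 = 7
r - 1 = 4 - 1 = 3
7 = 2*3 + 1, so m = 2, epsilon = 1
pi(d, r) = m(m-1)(r-1)/2 + m*epsilon
= 2*1*3/2 + 2*1
= 6/2 + 2
= 3 + 2 = 5

5


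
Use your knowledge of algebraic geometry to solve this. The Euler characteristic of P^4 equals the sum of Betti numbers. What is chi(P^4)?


The complex projective space P^4 has one cell in each even real dimension 0, 2, ..., 8.
The cohomology groups are H^{2k}(P^4) = Z for k = 0,...,4, and 0 otherwise.
Euler characteristic = sum of Betti numbers = 1 per even-dimensional cohomology group.
chi(P^4) = 4 + 1 = 5

5


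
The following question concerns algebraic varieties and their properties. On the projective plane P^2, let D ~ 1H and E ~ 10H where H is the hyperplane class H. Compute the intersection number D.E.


Using bilinearity of the intersection pairing on the projective plane P^2:
(aH).(bH) = ab * (H.H)
We have H^2 = 1 (Bezout).
D.E = (1H).(10H) = 1*10*1
= 10*1
= 10

10


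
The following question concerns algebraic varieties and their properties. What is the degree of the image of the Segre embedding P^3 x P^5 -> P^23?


The degree of the Segre variety P^3 x P^5 is C(m+n, m).
= C(8, 3)
= 56

56


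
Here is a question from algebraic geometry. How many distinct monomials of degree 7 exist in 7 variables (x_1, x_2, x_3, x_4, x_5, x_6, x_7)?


The number of degree-7 monomials in 7 variables is C(d+n-1, n-1).
= C(7+7-1, 7-1) = C(13, 6)
= 1716

1716


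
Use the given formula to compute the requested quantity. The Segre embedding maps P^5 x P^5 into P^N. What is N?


The Segre embedding maps P^m x P^n into P^N via
all products of coordinates from each factor.
N = (m+1)(n+1) - 1
N = (5+1)(5+1) - 1
N = 6*6 - 1
N = 36 - 1 = 35

35


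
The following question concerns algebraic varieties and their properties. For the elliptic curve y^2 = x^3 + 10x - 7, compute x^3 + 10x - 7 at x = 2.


Compute x^3 + 10x - 7 at x = 2:
x^3 = 2^3 = 8
10*x = 10*2 = 20
Sum: 8 + 20 - 7 = 21

21


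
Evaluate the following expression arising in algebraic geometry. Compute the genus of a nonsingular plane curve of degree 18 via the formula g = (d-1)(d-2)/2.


Using the genus formula for smooth plane curves:
g = (d-1)(d-2)/2
g = (18-1)(18-2)/2
g = 17*16/2
g = 272/2 = 136

136


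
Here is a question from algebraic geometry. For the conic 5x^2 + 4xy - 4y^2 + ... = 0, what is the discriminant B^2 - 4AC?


The discriminant of a conic Ax^2 + Bxy + Cy^2 + ... = 0 is B^2 - 4AC.
B^2 = 4^2 = 16
4AC = 4*5*(-4) = -80
Discriminant = 16 + 80 = 96

96


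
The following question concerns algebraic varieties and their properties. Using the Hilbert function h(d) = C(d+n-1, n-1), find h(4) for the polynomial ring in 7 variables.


The Hilbert function for the polynomial ring in 7 variables is:
h(d) = C(d+n-1, n-1)
h(4) = C(4+7-1, 7-1) = C(10, 6)
= 10! / (6! * 4!)
= 210

210


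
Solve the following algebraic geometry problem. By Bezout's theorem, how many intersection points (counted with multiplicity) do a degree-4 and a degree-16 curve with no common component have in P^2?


Bezout's theorem states the intersection count equals the product of degrees.
Intersection count = 4 * 16 = 64

64


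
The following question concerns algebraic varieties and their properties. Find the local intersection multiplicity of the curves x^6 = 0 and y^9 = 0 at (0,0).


The intersection multiplicity of V(x^a) and V(y^b) at the origin is:
I(O; V(x^6), V(y^9)) = dim_k(k[x,y]/(x^6, y^9))
A basis for k[x,y]/(x^6, y^9) is the set of monomials x^i * y^j
where 0 <= i < 6 and 0 <= j < 9.
The number of such monomials is 6 * 9 = 54

54


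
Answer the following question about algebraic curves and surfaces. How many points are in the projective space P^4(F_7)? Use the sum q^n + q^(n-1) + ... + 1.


P^4(F_7) has (q^(n+1) - 1)/(q - 1) points.
= 7^4 + 7^3 + 7^2 + 7^1 + 7^0
= 2401 + 343 + 49 + 7 + 1
= 2801

2801


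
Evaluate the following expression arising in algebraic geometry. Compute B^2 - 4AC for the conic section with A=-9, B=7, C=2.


The discriminant of a conic Ax^2 + Bxy + Cy^2 + ... = 0 is B^2 - 4AC.
B^2 = 7^2 = 49
4AC = 4*(-9)*2 = -72
Discriminant = 49 + 72 = 121

121


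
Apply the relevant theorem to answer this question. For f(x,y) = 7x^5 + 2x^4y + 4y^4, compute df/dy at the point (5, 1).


df/dy = 2*x^4 + 4*4*y^3
At (5,1): 2*5^4 + 4*4*1^3
= 1250 + 16
= 1266

1266


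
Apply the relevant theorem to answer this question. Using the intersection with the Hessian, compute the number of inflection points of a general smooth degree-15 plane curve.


For a general smooth plane curve C of degree d, the inflection points are
the intersection of C with its Hessian curve, which has degree 3(d-2).
By Bezout, the total intersection number is d * 3(d-2) = 15 * 39 = 585.
For a general curve every flex is ordinary, so each contributes
multiplicity 1 to C·Hess(C), and the number of distinct inflection
points is 3d(d-2).
Inflection points = 3*15*(15-2) = 3*15*13 = 585

585
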